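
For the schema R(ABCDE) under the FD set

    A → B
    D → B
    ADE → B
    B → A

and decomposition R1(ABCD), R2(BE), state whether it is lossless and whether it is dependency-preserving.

Lossless test: (B)⁺ = {AB}, which is a superkey of neither fragment — lossy.
Dependency preservation: ADE → B is not contained in any single fragment, but the restricted closure of its left-hand side across the fragments still reaches the right-hand side; the remaining FDs each lie inside some fragment. All dependencies are preserved.

lossy but dependency-preserving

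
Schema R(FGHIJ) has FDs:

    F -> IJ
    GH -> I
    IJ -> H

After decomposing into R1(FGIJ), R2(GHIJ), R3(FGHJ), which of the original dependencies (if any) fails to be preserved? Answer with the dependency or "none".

none

F → IJ lies within R1.
GH → I lies within R2.
IJ → H lies within R2.
Every dependency is enforceable on the fragments, so the decomposition is dependency-preserving.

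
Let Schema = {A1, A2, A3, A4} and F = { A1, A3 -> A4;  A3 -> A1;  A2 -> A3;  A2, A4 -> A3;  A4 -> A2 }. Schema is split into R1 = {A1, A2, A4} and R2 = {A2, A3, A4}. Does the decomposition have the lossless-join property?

Common attributes: R1 ∩ R2 = {A2, A4}.
Closure of {A2, A4}: A2 → A3 applies, adding A3; A3 → A1 applies, adding A1. So (A2, A4)⁺ = {A1, A2, A3, A4}.
This closure contains every attribute of R1, so R1 ∩ R2 → R1. The join is lossless.

Yes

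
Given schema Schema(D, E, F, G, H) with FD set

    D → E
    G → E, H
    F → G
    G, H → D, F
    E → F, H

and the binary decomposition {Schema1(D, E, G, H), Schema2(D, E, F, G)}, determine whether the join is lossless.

Yes

Common attributes: Schema1 ∩ Schema2 = {D, E, G}.
Closure of {D, E, G}: G → E, H applies, adding H; G, H → D, F applies, adding F. So (D, E, G)⁺ = {D, E, F, G, H}.
This closure contains every attribute of Schema1, so Schema1 ∩ Schema2 → Schema1. The join is lossless.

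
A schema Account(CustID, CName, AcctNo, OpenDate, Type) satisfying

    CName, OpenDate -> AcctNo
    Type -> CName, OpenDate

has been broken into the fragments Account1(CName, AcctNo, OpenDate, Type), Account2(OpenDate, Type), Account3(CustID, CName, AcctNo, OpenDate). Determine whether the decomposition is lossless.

Chase test. Columns are CustID, CName, AcctNo, OpenDate, Type; row i has aⱼ where attribute j ∈ Accounti, else bᵢⱼ.
Initial tableau (one row per fragment):
  row 1: b11 a2 a3 a4 a5
  row 2: b21 b22 b23 a4 a5
  row 3: a1 a2 a3 a4 b35
Rows 1 and 2 agree on Type; apply Type→CName, OpenDate and equate their CName, OpenDate entries.
Rows 1 and 2 agree on CName, OpenDate; apply CName, OpenDate→AcctNo and equate their AcctNo entries.
No row becomes fully distinguished — the join is lossy.

No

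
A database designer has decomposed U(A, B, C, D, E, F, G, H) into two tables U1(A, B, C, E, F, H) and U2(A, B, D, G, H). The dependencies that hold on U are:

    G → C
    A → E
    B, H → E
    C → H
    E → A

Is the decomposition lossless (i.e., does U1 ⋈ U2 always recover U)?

Common attributes: U1 ∩ U2 = {A, B, H}.
Closure of {A, B, H}: A → E applies, adding E. So (A, B, H)⁺ = {A, B, E, H}.
The closure contains neither all of U1 = {A, B, C, E, F, H} nor all of U2 = {A, B, D, G, H}, so the common attributes are not a superkey of either fragment. The join is lossy.

No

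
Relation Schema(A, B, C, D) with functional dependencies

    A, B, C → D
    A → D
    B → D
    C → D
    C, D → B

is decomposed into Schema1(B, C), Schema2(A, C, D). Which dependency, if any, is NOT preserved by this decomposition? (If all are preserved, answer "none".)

B → D

Check B → D: no single fragment contains all of {B, D}, and the restricted closure of {B} across the fragments never reaches {D}.
A, B, C → D is preserved.
A → D is preserved.
C → D is preserved.
C, D → B is preserved.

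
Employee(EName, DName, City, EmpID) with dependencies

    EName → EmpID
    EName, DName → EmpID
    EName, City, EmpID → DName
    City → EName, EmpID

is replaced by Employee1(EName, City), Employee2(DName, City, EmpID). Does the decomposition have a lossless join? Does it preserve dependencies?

Lossless test: (City)⁺ = {EName, DName, City, EmpID}, which contains all of one fragment — lossless.
Dependency preservation: the restricted closure of {EName} across the fragments never reaches {EmpID}, so EName → EmpID cannot be enforced without a join — not preserved.

lossless but not dependency-preserving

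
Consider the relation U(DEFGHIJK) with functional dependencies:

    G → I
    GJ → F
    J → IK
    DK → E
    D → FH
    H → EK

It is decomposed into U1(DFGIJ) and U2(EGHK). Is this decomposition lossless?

Common attributes: U1 ∩ U2 = {G}.
Closure of {G}: G → I applies, adding I. So (G)⁺ = {GI}.
The closure contains neither all of U1 = {DFGIJ} nor all of U2 = {EGHK}, so the common attributes are not a superkey of either fragment. The join is lossy.

No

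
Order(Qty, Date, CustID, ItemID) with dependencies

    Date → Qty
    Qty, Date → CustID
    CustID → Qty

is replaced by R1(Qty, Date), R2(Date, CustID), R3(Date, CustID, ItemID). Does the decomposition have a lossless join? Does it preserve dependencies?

Lossless test (chase): Rows 1 and 2 agree on Date; apply Date→Qty and equate their Qty entries. Rows 1 and 3 agree on Date; apply Date→Qty and equate their Qty entries. Rows 1 and 2 agree on Qty, Date; apply Qty, Date→CustID and equate their CustID entries. Row 3 is now all distinguished symbols — the join is lossless.
Dependency preservation: the restricted closure of {CustID} across the fragments never reaches {Qty}, so CustID → Qty cannot be enforced without a join — not preserved.

lossless but not dependency-preserving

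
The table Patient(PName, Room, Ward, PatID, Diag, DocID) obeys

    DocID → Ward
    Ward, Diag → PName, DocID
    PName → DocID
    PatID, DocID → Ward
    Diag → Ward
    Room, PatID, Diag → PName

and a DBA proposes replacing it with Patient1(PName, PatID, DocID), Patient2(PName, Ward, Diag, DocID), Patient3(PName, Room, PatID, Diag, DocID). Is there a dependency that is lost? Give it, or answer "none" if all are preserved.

none

DocID → Ward lies within Patient2.
Ward, Diag → PName, DocID lies within Patient2.
PName → DocID lies within Patient1.
PatID, DocID → Ward: restricted closure across fragments reaches Ward.
Diag → Ward lies within Patient2.
Room, PatID, Diag → PName lies within Patient3.
Every dependency is enforceable on the fragments, so the decomposition is dependency-preserving.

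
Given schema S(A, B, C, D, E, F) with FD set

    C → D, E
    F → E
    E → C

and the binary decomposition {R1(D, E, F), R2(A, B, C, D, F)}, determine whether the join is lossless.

Common attributes: R1 ∩ R2 = {D, F}.
Closure of {D, F}: F → E applies, adding E; E → C applies, adding C. So (D, F)⁺ = {C, D, E, F}.
This closure contains every attribute of R1, so R1 ∩ R2 → R1. The join is lossless.

Yes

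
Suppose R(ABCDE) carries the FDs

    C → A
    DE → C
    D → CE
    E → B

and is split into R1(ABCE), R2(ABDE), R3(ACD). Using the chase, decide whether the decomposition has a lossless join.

Yes

Chase test. Columns are ABCDE; row i has aⱼ where attribute j ∈ Ri, else bᵢⱼ.
Initial tableau (one row per fragment):
  row 1: a1 a2 a3 b14 a5
  row 2: a1 a2 b23 a4 a5
  row 3: a1 b32 a3 a4 b35
Rows 2 and 3 agree on D; apply D→CE and equate their CE entries.
Rows 1 and 3 agree on E; apply E→B and equate their B entries.
Row 2 is now all distinguished symbols — the join is lossless.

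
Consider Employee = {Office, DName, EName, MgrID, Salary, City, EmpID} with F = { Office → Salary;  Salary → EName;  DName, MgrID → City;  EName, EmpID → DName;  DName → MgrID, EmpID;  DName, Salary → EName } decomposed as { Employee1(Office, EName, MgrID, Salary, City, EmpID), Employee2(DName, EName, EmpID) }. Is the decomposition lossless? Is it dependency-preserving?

Lossless test: (EName, EmpID)⁺ = {DName, EName, MgrID, City, EmpID}, which contains all of one fragment — lossless.
Dependency preservation: the restricted closure of {DName, MgrID} across the fragments never reaches {City}, so DName, MgrID → City cannot be enforced without a join — not preserved.

lossless but not dependency-preserving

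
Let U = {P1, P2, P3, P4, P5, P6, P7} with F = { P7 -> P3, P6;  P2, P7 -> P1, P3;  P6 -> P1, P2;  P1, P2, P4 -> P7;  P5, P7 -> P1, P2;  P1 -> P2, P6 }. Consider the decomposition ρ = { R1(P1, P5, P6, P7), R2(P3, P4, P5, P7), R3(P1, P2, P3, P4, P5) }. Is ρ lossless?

Chase test. Columns are P1, P2, P3, P4, P5, P6, P7; row i has aⱼ where attribute j ∈ Ri, else bᵢⱼ.
Initial tableau (one row per fragment):
  row 1: a1 b12 b13 b14 a5 a6 a7
  row 2: b21 b22 a3 a4 a5 b26 a7
  row 3: a1 a2 a3 a4 a5 b36 b37
Rows 1 and 2 agree on P7; apply P7→P3, P6 and equate their P3, P6 entries.
Rows 1 and 2 agree on P6; apply P6→P1, P2 and equate their P1, P2 entries.
Rows 1 and 3 agree on P1; apply P1→P2, P6 and equate their P2, P6 entries.
Rows 2 and 3 agree on P1, P2, P4; apply P1, P2, P4→P7 and equate their P7 entries.
Row 2 is now all distinguished symbols — the join is lossless.

Yes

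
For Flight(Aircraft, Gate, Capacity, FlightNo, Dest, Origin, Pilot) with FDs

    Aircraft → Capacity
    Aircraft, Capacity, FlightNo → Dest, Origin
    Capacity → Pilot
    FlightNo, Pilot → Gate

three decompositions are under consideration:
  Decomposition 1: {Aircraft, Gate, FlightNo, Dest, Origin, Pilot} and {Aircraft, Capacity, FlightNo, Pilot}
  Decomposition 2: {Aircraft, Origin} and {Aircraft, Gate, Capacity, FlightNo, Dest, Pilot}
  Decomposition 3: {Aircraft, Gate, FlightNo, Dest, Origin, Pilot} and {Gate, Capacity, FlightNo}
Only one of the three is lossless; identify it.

Decomposition 1: common = {Aircraft, FlightNo, Pilot}, closure = {Aircraft, Gate, Capacity, FlightNo, Dest, Origin, Pilot} → lossless.
Decomposition 2: common = {Aircraft}, closure = {Aircraft, Capacity, Pilot} → lossy.
Decomposition 3: common = {Gate, FlightNo}, closure = {Gate, FlightNo} → lossy.

Decomposition 1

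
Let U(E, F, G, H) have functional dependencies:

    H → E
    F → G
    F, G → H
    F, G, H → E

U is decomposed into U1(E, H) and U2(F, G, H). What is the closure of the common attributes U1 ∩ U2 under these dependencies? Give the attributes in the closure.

E, H

U1 ∩ U2 = {H}.
H → E applies, adding E
Closure: {E, H}.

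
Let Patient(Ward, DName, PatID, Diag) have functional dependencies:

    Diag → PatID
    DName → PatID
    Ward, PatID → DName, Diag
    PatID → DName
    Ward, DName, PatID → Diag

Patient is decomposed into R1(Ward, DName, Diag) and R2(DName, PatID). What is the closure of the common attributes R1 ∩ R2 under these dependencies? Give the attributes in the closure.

R1 ∩ R2 = {DName}.
DName → PatID applies, adding PatID
Closure: {DName, PatID}.

DName, PatID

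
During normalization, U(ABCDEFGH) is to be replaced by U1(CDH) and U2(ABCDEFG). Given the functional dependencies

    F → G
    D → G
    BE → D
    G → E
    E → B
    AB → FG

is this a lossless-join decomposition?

Common attributes: U1 ∩ U2 = {CD}.
Closure of {CD}: D → G applies, adding G; G → E applies, adding E; E → B applies, adding B. So (CD)⁺ = {BCDEG}.
The closure contains neither all of U1 = {CDH} nor all of U2 = {ABCDEFG}, so the common attributes are not a superkey of either fragment. The join is lossy.

No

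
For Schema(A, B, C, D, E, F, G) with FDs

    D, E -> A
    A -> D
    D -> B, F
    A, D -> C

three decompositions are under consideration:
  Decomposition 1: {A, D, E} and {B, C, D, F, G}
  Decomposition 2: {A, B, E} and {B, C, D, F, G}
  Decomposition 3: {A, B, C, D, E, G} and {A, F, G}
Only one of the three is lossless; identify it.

Decomposition 3

Decomposition 1: common = {D}, closure = {B, D, F} → lossy.
Decomposition 2: common = {B}, closure = {B} → lossy.
Decomposition 3: common = {A, G}, closure = {A, B, C, D, F, G} → lossless.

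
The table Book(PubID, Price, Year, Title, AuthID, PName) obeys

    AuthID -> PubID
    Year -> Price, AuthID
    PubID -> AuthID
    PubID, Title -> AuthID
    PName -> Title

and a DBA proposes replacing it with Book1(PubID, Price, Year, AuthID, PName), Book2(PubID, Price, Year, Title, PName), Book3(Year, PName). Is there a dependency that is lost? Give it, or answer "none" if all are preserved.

none

AuthID → PubID lies within Book1.
Year → Price, AuthID lies within Book1.
PubID → AuthID lies within Book1.
PubID, Title → AuthID: restricted closure across fragments reaches AuthID.
PName → Title lies within Book2.
Every dependency is enforceable on the fragments, so the decomposition is dependency-preserving.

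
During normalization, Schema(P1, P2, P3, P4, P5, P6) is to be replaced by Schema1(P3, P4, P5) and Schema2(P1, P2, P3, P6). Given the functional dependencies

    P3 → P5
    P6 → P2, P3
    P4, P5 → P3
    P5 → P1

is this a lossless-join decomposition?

Common attributes: Schema1 ∩ Schema2 = {P3}.
Closure of {P3}: P3 → P5 applies, adding P5; P5 → P1 applies, adding P1. So (P3)⁺ = {P1, P3, P5}.
The closure contains neither all of Schema1 = {P3, P4, P5} nor all of Schema2 = {P1, P2, P3, P6}, so the common attributes are not a superkey of either fragment. The join is lossy.

No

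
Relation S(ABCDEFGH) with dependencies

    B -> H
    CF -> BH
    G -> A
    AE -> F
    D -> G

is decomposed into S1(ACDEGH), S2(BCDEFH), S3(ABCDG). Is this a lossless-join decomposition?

Yes

Chase test. Columns are ABCDEFGH; row i has aⱼ where attribute j ∈ Si, else bᵢⱼ.
Initial tableau (one row per fragment):
  row 1: a1 b12 a3 a4 a5 b16 a7 a8
  row 2: b21 a2 a3 a4 a5 a6 b27 a8
  row 3: a1 a2 a3 a4 b35 b36 a7 b38
Rows 2 and 3 agree on B; apply B→H and equate their H entries.
Rows 1 and 2 agree on D; apply D→G and equate their G entries.
Rows 1 and 2 agree on G; apply G→A and equate their A entries.
Rows 1 and 2 agree on AE; apply AE→F and equate their F entries.
Rows 1 and 2 agree on CF; apply CF→BH and equate their BH entries.
Row 1 is now all distinguished symbols — the join is lossless.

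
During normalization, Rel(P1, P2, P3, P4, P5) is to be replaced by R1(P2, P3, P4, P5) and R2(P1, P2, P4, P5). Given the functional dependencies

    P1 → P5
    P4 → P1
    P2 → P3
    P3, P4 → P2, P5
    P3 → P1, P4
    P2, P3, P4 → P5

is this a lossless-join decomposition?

Yes

Common attributes: R1 ∩ R2 = {P2, P4, P5}.
Closure of {P2, P4, P5}: P4 → P1 applies, adding P1; P2 → P3 applies, adding P3. So (P2, P4, P5)⁺ = {P1, P2, P3, P4, P5}.
This closure contains every attribute of R1, so R1 ∩ R2 → R1. The join is lossless.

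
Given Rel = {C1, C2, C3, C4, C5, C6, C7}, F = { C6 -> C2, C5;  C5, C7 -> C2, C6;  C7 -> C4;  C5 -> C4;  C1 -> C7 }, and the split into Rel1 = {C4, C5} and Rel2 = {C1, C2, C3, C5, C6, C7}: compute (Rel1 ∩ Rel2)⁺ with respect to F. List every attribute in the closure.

C4, C5

Rel1 ∩ Rel2 = {C5}.
C5 → C4 applies, adding C4
Closure: {C4, C5}.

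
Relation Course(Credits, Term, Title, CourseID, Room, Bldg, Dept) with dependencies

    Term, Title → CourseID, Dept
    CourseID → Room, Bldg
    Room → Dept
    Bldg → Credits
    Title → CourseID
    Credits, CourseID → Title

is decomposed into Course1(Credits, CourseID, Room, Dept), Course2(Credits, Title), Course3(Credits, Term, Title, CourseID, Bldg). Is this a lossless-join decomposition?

Chase test. Columns are Credits, Term, Title, CourseID, Room, Bldg, Dept; row i has aⱼ where attribute j ∈ Coursei, else bᵢⱼ.
Initial tableau (one row per fragment):
  row 1: a1 b12 b13 a4 a5 b16 a7
  row 2: a1 b22 a3 b24 b25 b26 b27
  row 3: a1 a2 a3 a4 b35 a6 b37
Rows 1 and 3 agree on CourseID; apply CourseID→Room, Bldg and equate their Room, Bldg entries.
Rows 1 and 3 agree on Room; apply Room→Dept and equate their Dept entries.
Rows 2 and 3 agree on Title; apply Title→CourseID and equate their CourseID entries.
Rows 1 and 2 agree on Credits, CourseID; apply Credits, CourseID→Title and equate their Title entries.
Rows 1 and 2 agree on CourseID; apply CourseID→Room, Bldg and equate their Room, Bldg entries.
Rows 1 and 2 agree on Room; apply Room→Dept and equate their Dept entries.
Row 3 is now all distinguished symbols — the join is lossless.

Yes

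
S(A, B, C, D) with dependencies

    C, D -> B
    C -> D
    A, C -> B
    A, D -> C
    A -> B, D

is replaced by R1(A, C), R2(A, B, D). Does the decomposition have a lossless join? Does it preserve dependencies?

Lossless test: (A)⁺ = {A, B, C, D}, which contains all of one fragment — lossless.
Dependency preservation: the restricted closure of {C, D} across the fragments never reaches {B}, so C, D → B cannot be enforced without a join — not preserved.

lossless but not dependency-preserving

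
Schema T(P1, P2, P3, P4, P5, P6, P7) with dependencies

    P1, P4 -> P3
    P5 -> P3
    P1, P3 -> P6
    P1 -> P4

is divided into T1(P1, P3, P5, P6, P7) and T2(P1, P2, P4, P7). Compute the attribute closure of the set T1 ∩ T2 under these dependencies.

P1, P3, P4, P6, P7

T1 ∩ T2 = {P1, P7}.
P1 → P4 applies, adding P4
P1, P4 → P3 applies, adding P3
P1, P3 → P6 applies, adding P6
Closure: {P1, P3, P4, P6, P7}.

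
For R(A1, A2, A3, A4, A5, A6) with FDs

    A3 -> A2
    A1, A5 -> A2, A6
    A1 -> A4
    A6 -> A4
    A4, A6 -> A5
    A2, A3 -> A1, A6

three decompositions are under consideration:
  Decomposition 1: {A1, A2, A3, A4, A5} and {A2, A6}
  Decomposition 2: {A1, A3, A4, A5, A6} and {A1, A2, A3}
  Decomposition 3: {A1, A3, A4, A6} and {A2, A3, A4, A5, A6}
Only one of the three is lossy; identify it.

Decomposition 1

Decomposition 1: common = {A2}, closure = {A2} → lossy.
Decomposition 2: common = {A1, A3}, closure = {A1, A2, A3, A4, A5, A6} → lossless.
Decomposition 3: common = {A3, A4, A6}, closure = {A1, A2, A3, A4, A5, A6} → lossless.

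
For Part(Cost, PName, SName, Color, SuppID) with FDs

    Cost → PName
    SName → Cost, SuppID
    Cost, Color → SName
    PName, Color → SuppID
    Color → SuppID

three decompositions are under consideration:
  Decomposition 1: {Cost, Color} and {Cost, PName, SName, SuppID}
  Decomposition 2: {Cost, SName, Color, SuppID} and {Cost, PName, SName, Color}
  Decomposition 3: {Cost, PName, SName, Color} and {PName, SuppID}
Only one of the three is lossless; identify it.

Decomposition 2

Decomposition 1: common = {Cost}, closure = {Cost, PName} → lossy.
Decomposition 2: common = {Cost, SName, Color}, closure = {Cost, PName, SName, Color, SuppID} → lossless.
Decomposition 3: common = {PName}, closure = {PName} → lossy.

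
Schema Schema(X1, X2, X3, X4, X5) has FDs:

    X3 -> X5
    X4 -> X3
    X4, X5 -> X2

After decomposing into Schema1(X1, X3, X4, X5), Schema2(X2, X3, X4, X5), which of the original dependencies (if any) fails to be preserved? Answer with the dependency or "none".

X3 → X5 lies within Schema1.
X4 → X3 lies within Schema1.
X4, X5 → X2 lies within Schema2.
Every dependency is enforceable on the fragments, so the decomposition is dependency-preserving.

none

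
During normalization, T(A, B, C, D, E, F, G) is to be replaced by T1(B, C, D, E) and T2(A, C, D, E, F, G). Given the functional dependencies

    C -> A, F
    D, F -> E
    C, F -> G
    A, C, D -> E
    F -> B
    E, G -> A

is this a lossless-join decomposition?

Common attributes: T1 ∩ T2 = {C, D, E}.
Closure of {C, D, E}: C → A, F applies, adding A, F; C, F → G applies, adding G; F → B applies, adding B. So (C, D, E)⁺ = {A, B, C, D, E, F, G}.
This closure contains every attribute of T1, so T1 ∩ T2 → T1. The join is lossless.

Yes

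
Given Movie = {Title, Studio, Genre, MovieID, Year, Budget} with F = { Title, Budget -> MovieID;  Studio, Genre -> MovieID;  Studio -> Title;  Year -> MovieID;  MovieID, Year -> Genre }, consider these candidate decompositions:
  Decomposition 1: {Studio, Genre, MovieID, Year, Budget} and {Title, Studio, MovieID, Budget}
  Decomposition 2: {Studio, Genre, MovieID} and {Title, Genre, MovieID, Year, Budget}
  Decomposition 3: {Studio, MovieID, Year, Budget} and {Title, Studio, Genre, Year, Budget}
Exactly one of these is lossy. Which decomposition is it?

Decomposition 2

Decomposition 1: common = {Studio, MovieID, Budget}, closure = {Title, Studio, MovieID, Budget} → lossless.
Decomposition 2: common = {Genre, MovieID}, closure = {Genre, MovieID} → lossy.
Decomposition 3: common = {Studio, Year, Budget}, closure = {Title, Studio, Genre, MovieID, Year, Budget} → lossless.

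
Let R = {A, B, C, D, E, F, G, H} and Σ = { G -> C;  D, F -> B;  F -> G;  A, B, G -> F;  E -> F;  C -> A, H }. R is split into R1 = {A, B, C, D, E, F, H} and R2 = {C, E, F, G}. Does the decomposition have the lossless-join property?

Common attributes: R1 ∩ R2 = {C, E, F}.
Closure of {C, E, F}: F → G applies, adding G; C → A, H applies, adding A, H. So (C, E, F)⁺ = {A, C, E, F, G, H}.
This closure contains every attribute of R2, so R1 ∩ R2 → R2. The join is lossless.

Yes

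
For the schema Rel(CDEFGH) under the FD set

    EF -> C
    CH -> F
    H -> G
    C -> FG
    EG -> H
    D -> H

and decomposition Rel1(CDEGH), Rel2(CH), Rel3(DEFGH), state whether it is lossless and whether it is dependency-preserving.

Lossless test (chase): Rows 1 and 2 agree on CH; apply CH→F and equate their F entries. Rows 1 and 2 agree on H; apply H→G and equate their G entries. No row becomes fully distinguished — the join is lossy.
Dependency preservation: the restricted closure of {EF} across the fragments never reaches {C}, so EF → C cannot be enforced without a join — not preserved.

lossy and not dependency-preserving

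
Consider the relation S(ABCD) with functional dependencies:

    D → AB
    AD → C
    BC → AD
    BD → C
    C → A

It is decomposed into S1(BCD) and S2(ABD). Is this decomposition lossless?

Common attributes: S1 ∩ S2 = {BD}.
Closure of {BD}: D → AB applies, adding A; AD → C applies, adding C. So (BD)⁺ = {ABCD}.
This closure contains every attribute of S1, so S1 ∩ S2 → S1. The join is lossless.

Yes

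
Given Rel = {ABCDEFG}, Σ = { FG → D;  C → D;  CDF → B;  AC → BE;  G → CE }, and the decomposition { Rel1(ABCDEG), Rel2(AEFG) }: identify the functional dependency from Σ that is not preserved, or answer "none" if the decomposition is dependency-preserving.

CDF → B

Check CDF → B: no single fragment contains all of {BCDF}, and the restricted closure of {CDF} across the fragments never reaches {B}.
FG → D is preserved.
C → D is preserved.
AC → BE is preserved.
G → CE is preserved.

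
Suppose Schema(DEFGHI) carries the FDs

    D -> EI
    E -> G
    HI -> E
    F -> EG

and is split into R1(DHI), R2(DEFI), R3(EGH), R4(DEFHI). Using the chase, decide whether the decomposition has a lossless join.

Chase test. Columns are DEFGHI; row i has aⱼ where attribute j ∈ Ri, else bᵢⱼ.
Initial tableau (one row per fragment):
  row 1: a1 b12 b13 b14 a5 a6
  row 2: a1 a2 a3 b24 b25 a6
  row 3: b31 a2 b33 a4 a5 b36
  row 4: a1 a2 a3 b44 a5 a6
Rows 1 and 2 agree on D; apply D→EI and equate their EI entries.
Rows 1 and 2 agree on E; apply E→G and equate their G entries.
Rows 1 and 3 agree on E; apply E→G and equate their G entries.
Rows 1 and 4 agree on E; apply E→G and equate their G entries.
Row 4 is now all distinguished symbols — the join is lossless.

Yes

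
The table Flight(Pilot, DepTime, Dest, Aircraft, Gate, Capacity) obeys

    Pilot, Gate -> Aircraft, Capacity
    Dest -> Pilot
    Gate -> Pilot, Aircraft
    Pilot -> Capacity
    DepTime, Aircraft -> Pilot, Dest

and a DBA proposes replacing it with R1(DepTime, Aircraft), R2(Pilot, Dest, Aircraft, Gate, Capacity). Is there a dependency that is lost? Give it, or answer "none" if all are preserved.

DepTime, Aircraft -> Pilot, Dest

Check DepTime, Aircraft → Pilot, Dest: no single fragment contains all of {Pilot, DepTime, Dest, Aircraft}, and the restricted closure of {DepTime, Aircraft} across the fragments never reaches {Pilot, Dest}.
Pilot, Gate → Aircraft, Capacity is preserved.
Dest → Pilot is preserved.
Gate → Pilot, Aircraft is preserved.
Pilot → Capacity is preserved.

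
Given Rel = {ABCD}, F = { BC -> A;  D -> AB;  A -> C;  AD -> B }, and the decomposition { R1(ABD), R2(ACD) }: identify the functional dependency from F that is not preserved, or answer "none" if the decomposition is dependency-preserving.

BC -> A

Check BC → A: no single fragment contains all of {ABC}, and the restricted closure of {BC} across the fragments never reaches {A}.
D → AB is preserved.
A → C is preserved.
AD → B is preserved.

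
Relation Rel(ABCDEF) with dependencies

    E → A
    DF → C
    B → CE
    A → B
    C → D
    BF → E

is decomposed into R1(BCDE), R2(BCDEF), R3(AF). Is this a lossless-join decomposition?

No

Chase test. Columns are ABCDEF; row i has aⱼ where attribute j ∈ Ri, else bᵢⱼ.
Initial tableau (one row per fragment):
  row 1: b11 a2 a3 a4 a5 b16
  row 2: b21 a2 a3 a4 a5 a6
  row 3: a1 b32 b33 b34 b35 a6
Rows 1 and 2 agree on E; apply E→A and equate their A entries.
No row becomes fully distinguished — the join is lossy.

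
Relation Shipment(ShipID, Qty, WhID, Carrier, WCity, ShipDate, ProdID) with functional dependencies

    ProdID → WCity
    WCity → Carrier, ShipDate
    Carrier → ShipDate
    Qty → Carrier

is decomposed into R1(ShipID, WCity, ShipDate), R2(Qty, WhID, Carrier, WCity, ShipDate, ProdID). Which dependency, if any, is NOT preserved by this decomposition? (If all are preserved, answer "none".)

none

ProdID → WCity lies within R2.
WCity → Carrier, ShipDate lies within R2.
Carrier → ShipDate lies within R2.
Qty → Carrier lies within R2.
Every dependency is enforceable on the fragments, so the decomposition is dependency-preserving.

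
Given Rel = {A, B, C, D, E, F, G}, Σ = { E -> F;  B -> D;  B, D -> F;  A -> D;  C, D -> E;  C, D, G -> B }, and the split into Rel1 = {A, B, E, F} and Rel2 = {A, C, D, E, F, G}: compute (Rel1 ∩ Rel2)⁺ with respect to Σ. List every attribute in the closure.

Rel1 ∩ Rel2 = {A, E, F}.
A → D applies, adding D
Closure: {A, D, E, F}.

A, D, E, F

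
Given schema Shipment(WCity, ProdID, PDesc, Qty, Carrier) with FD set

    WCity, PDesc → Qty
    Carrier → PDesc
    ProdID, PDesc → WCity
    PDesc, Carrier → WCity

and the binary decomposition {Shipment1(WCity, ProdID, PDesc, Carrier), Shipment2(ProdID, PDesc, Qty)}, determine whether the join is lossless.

Yes

Common attributes: Shipment1 ∩ Shipment2 = {ProdID, PDesc}.
Closure of {ProdID, PDesc}: ProdID, PDesc → WCity applies, adding WCity; WCity, PDesc → Qty applies, adding Qty. So (ProdID, PDesc)⁺ = {WCity, ProdID, PDesc, Qty}.
This closure contains every attribute of Shipment2, so Shipment1 ∩ Shipment2 → Shipment2. The join is lossless.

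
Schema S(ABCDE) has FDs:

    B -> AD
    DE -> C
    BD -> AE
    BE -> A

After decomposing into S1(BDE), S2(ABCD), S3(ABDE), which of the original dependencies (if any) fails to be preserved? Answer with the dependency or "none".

Check DE → C: no single fragment contains all of {CDE}, and the restricted closure of {DE} across the fragments never reaches {C}.
B → AD is preserved.
BD → AE is preserved.
BE → A is preserved.

DE -> C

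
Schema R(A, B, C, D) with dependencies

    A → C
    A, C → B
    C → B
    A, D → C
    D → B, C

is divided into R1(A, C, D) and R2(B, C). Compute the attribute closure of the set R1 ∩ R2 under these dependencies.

B, C

R1 ∩ R2 = {C}.
C → B applies, adding B
Closure: {B, C}.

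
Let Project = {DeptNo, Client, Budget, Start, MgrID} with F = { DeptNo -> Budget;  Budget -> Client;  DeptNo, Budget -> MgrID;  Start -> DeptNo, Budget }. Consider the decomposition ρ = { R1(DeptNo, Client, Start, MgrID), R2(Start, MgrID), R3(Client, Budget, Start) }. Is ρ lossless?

Chase test. Columns are DeptNo, Client, Budget, Start, MgrID; row i has aⱼ where attribute j ∈ Ri, else bᵢⱼ.
Initial tableau (one row per fragment):
  row 1: a1 a2 b13 a4 a5
  row 2: b21 b22 b23 a4 a5
  row 3: b31 a2 a3 a4 b35
Rows 1 and 2 agree on Start; apply Start→DeptNo, Budget and equate their DeptNo, Budget entries.
Rows 1 and 3 agree on Start; apply Start→DeptNo, Budget and equate their DeptNo, Budget entries.
Rows 1 and 2 agree on Budget; apply Budget→Client and equate their Client entries.
Rows 1 and 3 agree on DeptNo, Budget; apply DeptNo, Budget→MgrID and equate their MgrID entries.
Row 1 is now all distinguished symbols — the join is lossless.

Yes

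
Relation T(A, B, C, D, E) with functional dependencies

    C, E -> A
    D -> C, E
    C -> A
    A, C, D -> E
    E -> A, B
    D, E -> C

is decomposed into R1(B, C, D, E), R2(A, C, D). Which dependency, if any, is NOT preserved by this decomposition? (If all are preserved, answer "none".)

E -> A, B

Check E → A, B: no single fragment contains all of {A, B, E}, and the restricted closure of {E} across the fragments never reaches {A, B}.
C, E → A is preserved.
D → C, E is preserved.
C → A is preserved.
A, C, D → E is preserved.
D, E → C is preserved.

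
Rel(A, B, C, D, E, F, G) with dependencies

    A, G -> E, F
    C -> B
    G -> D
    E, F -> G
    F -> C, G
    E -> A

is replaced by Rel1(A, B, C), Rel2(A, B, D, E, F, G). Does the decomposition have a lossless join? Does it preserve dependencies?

Lossless test: (A, B)⁺ = {A, B}, which is a superkey of neither fragment — lossy.
Dependency preservation: the restricted closure of {F} across the fragments never reaches {C, G}, so F → C, G cannot be enforced without a join — not preserved.

lossy and not dependency-preserving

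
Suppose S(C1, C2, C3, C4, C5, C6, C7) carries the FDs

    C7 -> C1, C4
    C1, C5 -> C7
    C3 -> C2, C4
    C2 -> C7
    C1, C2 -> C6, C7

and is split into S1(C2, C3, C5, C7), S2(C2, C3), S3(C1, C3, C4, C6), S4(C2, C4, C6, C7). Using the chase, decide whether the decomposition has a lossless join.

Yes

Chase test. Columns are C1, C2, C3, C4, C5, C6, C7; row i has aⱼ where attribute j ∈ Si, else bᵢⱼ.
Initial tableau (one row per fragment):
  row 1: b11 a2 a3 b14 a5 b16 a7
  row 2: b21 a2 a3 b24 b25 b26 b27
  row 3: a1 b32 a3 a4 b35 a6 b37
  row 4: b41 a2 b43 a4 b45 a6 a7
Rows 1 and 4 agree on C7; apply C7→C1, C4 and equate their C1, C4 entries.
Rows 1 and 2 agree on C3; apply C3→C2, C4 and equate their C2, C4 entries.
Rows 1 and 3 agree on C3; apply C3→C2, C4 and equate their C2, C4 entries.
Rows 1 and 2 agree on C2; apply C2→C7 and equate their C7 entries.
Rows 1 and 3 agree on C2; apply C2→C7 and equate their C7 entries.
Rows 1 and 4 agree on C1, C2; apply C1, C2→C6, C7 and equate their C6, C7 entries.
Rows 1 and 2 agree on C7; apply C7→C1, C4 and equate their C1, C4 entries.
Rows 1 and 3 agree on C7; apply C7→C1, C4 and equate their C1, C4 entries.
Rows 1 and 2 agree on C1, C2; apply C1, C2→C6, C7 and equate their C6, C7 entries.
Row 1 is now all distinguished symbols — the join is lossless.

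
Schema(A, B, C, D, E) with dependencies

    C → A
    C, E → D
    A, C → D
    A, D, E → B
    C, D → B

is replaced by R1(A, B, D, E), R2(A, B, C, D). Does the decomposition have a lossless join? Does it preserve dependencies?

Lossless test: (A, B, D)⁺ = {A, B, D}, which is a superkey of neither fragment — lossy.
Dependency preservation: C, E → D is not contained in any single fragment, but the restricted closure of its left-hand side across the fragments still reaches the right-hand side; the remaining FDs each lie inside some fragment. All dependencies are preserved.

lossy but dependency-preserving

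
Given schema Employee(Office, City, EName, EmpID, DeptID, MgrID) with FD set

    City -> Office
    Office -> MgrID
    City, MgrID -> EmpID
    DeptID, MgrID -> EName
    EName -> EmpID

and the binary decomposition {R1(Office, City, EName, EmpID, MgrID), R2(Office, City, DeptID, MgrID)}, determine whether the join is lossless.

No

Common attributes: R1 ∩ R2 = {Office, City, MgrID}.
Closure of {Office, City, MgrID}: City, MgrID → EmpID applies, adding EmpID. So (Office, City, MgrID)⁺ = {Office, City, EmpID, MgrID}.
The closure contains neither all of R1 = {Office, City, EName, EmpID, MgrID} nor all of R2 = {Office, City, DeptID, MgrID}, so the common attributes are not a superkey of either fragment. The join is lossy.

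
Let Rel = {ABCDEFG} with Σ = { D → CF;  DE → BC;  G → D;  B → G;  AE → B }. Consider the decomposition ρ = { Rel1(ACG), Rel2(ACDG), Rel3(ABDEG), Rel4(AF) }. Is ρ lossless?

No

Chase test. Columns are ABCDEFG; row i has aⱼ where attribute j ∈ Reli, else bᵢⱼ.
Initial tableau (one row per fragment):
  row 1: a1 b12 a3 b14 b15 b16 a7
  row 2: a1 b22 a3 a4 b25 b26 a7
  row 3: a1 a2 b33 a4 a5 b36 a7
  row 4: a1 b42 b43 b44 b45 a6 b47
Rows 2 and 3 agree on D; apply D→CF and equate their CF entries.
Rows 1 and 2 agree on G; apply G→D and equate their D entries.
Rows 1 and 2 agree on D; apply D→CF and equate their CF entries.
No row becomes fully distinguished — the join is lossy.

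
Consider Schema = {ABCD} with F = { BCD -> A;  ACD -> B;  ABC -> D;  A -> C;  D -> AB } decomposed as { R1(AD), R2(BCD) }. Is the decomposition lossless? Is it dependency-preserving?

lossless but not dependency-preserving

Lossless test: (D)⁺ = {ABCD}, which contains all of one fragment — lossless.
Dependency preservation: the restricted closure of {ABC} across the fragments never reaches {D}, so ABC → D cannot be enforced without a join — not preserved.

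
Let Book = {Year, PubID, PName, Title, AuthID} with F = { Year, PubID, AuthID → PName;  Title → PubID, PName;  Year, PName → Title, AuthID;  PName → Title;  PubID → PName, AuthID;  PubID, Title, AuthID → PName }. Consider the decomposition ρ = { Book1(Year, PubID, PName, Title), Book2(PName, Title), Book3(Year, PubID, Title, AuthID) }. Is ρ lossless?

Chase test. Columns are Year, PubID, PName, Title, AuthID; row i has aⱼ where attribute j ∈ Booki, else bᵢⱼ.
Initial tableau (one row per fragment):
  row 1: a1 a2 a3 a4 b15
  row 2: b21 b22 a3 a4 b25
  row 3: a1 a2 b33 a4 a5
Rows 1 and 2 agree on Title; apply Title→PubID, PName and equate their PubID, PName entries.
Rows 1 and 3 agree on Title; apply Title→PubID, PName and equate their PubID, PName entries.
Rows 1 and 3 agree on Year, PName; apply Year, PName→Title, AuthID and equate their Title, AuthID entries.
Rows 1 and 2 agree on PubID; apply PubID→PName, AuthID and equate their PName, AuthID entries.
Row 1 is now all distinguished symbols — the join is lossless.

Yes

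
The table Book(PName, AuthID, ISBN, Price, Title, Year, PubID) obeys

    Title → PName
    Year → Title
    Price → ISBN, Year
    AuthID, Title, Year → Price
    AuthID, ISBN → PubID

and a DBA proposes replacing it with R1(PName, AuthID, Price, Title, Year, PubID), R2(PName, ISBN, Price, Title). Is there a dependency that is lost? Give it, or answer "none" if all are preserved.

Check AuthID, ISBN → PubID: no single fragment contains all of {AuthID, ISBN, PubID}, and the restricted closure of {AuthID, ISBN} across the fragments never reaches {PubID}.
Title → PName is preserved.
Year → Title is preserved.
Price → ISBN, Year is preserved.
AuthID, Title, Year → Price is preserved.

AuthID, ISBN → PubID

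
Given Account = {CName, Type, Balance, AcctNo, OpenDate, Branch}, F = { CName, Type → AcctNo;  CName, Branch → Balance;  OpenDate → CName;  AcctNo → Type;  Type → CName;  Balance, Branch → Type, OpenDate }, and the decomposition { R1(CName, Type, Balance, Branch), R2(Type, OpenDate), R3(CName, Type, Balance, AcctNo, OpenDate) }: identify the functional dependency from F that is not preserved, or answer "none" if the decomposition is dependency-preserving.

Check Balance, Branch → Type, OpenDate: no single fragment contains all of {Type, Balance, OpenDate, Branch}, and the restricted closure of {Balance, Branch} across the fragments never reaches {Type, OpenDate}.
CName, Type → AcctNo is preserved.
CName, Branch → Balance is preserved.
OpenDate → CName is preserved.
AcctNo → Type is preserved.
Type → CName is preserved.

Balance, Branch → Type, OpenDate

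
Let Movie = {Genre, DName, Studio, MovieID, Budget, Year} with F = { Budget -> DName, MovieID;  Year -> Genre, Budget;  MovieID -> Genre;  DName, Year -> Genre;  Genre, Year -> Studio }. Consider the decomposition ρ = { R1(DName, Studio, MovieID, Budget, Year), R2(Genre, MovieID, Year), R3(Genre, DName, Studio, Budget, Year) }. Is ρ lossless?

Chase test. Columns are Genre, DName, Studio, MovieID, Budget, Year; row i has aⱼ where attribute j ∈ Ri, else bᵢⱼ.
Initial tableau (one row per fragment):
  row 1: b11 a2 a3 a4 a5 a6
  row 2: a1 b22 b23 a4 b25 a6
  row 3: a1 a2 a3 b34 a5 a6
Rows 1 and 3 agree on Budget; apply Budget→DName, MovieID and equate their DName, MovieID entries.
Rows 1 and 2 agree on Year; apply Year→Genre, Budget and equate their Genre, Budget entries.
Rows 1 and 2 agree on Genre, Year; apply Genre, Year→Studio and equate their Studio entries.
Rows 1 and 2 agree on Budget; apply Budget→DName, MovieID and equate their DName, MovieID entries.
Row 1 is now all distinguished symbols — the join is lossless.

Yes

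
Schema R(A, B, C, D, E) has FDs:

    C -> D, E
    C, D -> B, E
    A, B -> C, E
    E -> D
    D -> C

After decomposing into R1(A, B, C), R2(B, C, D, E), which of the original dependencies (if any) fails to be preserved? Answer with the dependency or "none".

none

C → D, E lies within R2.
C, D → B, E lies within R2.
A, B → C, E: restricted closure across fragments reaches C, E.
E → D lies within R2.
D → C lies within R2.
Every dependency is enforceable on the fragments, so the decomposition is dependency-preserving.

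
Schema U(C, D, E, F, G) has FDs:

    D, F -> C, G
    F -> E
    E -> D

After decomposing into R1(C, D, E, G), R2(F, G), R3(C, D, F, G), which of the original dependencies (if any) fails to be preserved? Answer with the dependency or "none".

F -> E

Check F → E: no single fragment contains all of {E, F}, and the restricted closure of {F} across the fragments never reaches {E}.
D, F → C, G is preserved.
E → D is preserved.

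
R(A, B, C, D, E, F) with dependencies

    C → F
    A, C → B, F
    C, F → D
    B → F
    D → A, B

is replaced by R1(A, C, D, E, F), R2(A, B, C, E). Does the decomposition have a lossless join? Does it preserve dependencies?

lossless but not dependency-preserving

Lossless test: (A, C, E)⁺ = {A, B, C, D, E, F}, which contains all of one fragment — lossless.
Dependency preservation: the restricted closure of {B} across the fragments never reaches {F}, so B → F cannot be enforced without a join — not preserved.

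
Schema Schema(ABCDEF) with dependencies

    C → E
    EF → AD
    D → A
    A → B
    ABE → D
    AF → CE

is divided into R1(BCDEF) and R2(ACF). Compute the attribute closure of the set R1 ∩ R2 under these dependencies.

ABCDEF

R1 ∩ R2 = {CF}.
C → E applies, adding E
EF → AD applies, adding AD
A → B applies, adding B
Closure: {ABCDEF}.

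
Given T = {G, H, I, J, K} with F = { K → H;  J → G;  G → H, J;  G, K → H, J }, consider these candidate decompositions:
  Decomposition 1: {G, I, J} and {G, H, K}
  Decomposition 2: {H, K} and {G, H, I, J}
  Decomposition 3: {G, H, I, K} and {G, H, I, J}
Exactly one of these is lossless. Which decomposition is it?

Decomposition 1: common = {G}, closure = {G, H, J} → lossy.
Decomposition 2: common = {H}, closure = {H} → lossy.
Decomposition 3: common = {G, H, I}, closure = {G, H, I, J} → lossless.

Decomposition 3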